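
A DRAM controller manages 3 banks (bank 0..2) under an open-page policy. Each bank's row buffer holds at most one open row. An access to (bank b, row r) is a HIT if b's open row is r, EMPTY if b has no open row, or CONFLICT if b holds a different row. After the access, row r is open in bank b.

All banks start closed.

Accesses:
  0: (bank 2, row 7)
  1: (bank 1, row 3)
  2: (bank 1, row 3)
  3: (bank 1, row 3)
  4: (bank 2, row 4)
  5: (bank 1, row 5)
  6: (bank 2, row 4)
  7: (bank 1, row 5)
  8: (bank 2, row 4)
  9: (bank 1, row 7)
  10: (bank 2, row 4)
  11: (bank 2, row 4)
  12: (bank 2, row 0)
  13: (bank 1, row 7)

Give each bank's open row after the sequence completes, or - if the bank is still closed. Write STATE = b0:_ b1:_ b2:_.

  [0] b2 r7: no row ⇒ E
  [1] b1 r3: no row ⇒ E
  [2] b1 r3: had r3 ⇒ H
  [3] b1 r3: had r3 ⇒ H
  [4] b2 r4: had r7 ⇒ C
  [5] b1 r5: had r3 ⇒ C
  [6] b2 r4: had r4 ⇒ H
  [7] b1 r5: had r5 ⇒ H
  [8] b2 r4: had r4 ⇒ H
  [9] b1 r7: had r5 ⇒ C
  [10] b2 r4: had r4 ⇒ H
  [11] b2 r4: had r4 ⇒ H
  [12] b2 r0: had r4 ⇒ C
  [13] b1 r7: had r7 ⇒ H

STATE = b0:- b1:7 b2:0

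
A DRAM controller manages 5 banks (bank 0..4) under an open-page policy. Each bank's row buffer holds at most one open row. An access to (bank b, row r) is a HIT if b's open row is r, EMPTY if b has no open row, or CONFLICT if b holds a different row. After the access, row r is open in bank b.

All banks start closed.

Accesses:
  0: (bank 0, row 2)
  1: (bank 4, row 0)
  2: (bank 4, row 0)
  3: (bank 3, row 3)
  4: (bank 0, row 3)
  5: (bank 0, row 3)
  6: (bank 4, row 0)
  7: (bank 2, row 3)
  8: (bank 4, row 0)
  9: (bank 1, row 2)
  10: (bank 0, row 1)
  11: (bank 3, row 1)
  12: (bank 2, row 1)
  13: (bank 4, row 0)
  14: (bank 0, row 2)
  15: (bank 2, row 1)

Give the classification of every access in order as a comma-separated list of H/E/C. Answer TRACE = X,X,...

0: bank 0 row 2 — prev None → EMPTY
1: bank 4 row 0 — prev None → EMPTY
2: bank 4 row 0 — prev 0 → HIT
3: bank 3 row 3 — prev None → EMPTY
4: bank 0 row 3 — prev 2 → CONFLICT
5: bank 0 row 3 — prev 3 → HIT
6: bank 4 row 0 — prev 0 → HIT
7: bank 2 row 3 — prev None → EMPTY
8: bank 4 row 0 — prev 0 → HIT
9: bank 1 row 2 — prev None → EMPTY
10: bank 0 row 1 — prev 3 → CONFLICT
11: bank 3 row 1 — prev 3 → CONFLICT
12: bank 2 row 1 — prev 3 → CONFLICT
13: bank 4 row 0 — prev 0 → HIT
14: bank 0 row 2 — prev 1 → CONFLICT
15: bank 2 row 1 — prev 1 → HIT

TRACE = E,E,H,E,C,H,H,E,H,E,C,C,C,H,C,H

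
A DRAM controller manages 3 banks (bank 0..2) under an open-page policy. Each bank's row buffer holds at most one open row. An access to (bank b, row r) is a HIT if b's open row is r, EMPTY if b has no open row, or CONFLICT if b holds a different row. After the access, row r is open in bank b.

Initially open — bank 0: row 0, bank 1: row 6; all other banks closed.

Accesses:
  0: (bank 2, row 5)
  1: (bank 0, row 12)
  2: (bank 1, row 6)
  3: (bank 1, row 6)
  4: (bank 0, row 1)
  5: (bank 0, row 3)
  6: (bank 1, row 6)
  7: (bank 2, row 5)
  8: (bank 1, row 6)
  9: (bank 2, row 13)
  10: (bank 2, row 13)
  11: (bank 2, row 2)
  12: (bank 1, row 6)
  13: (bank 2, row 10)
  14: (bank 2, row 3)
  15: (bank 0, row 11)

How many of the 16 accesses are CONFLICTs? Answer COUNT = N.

step 0: bank2 None->5 [EMPTY]
step 1: bank0 0->12 [CONFLICT]
step 2: bank1 6->6 [HIT]
step 3: bank1 6->6 [HIT]
step 4: bank0 12->1 [CONFLICT]
step 5: bank0 1->3 [CONFLICT]
step 6: bank1 6->6 [HIT]
step 7: bank2 5->5 [HIT]
step 8: bank1 6->6 [HIT]
step 9: bank2 5->13 [CONFLICT]
step 10: bank2 13->13 [HIT]
step 11: bank2 13->2 [CONFLICT]
step 12: bank1 6->6 [HIT]
step 13: bank2 2->10 [CONFLICT]
step 14: bank2 10->3 [CONFLICT]
step 15: bank0 3->11 [CONFLICT]

COUNT = 8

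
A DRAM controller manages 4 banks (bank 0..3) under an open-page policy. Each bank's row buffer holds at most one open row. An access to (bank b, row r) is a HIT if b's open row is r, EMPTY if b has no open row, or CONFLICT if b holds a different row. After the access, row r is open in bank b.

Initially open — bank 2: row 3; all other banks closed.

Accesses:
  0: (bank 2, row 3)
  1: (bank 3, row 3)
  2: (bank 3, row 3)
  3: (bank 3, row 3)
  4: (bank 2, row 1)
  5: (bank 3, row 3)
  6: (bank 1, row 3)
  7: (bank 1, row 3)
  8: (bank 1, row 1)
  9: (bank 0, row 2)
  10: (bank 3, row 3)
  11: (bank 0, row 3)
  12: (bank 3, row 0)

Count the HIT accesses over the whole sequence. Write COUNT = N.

COUNT = 6

  [0] b2 r3: had r3 ⇒ H
  [1] b3 r3: no row ⇒ E
  [2] b3 r3: had r3 ⇒ H
  [3] b3 r3: had r3 ⇒ H
  [4] b2 r1: had r3 ⇒ C
  [5] b3 r3: had r3 ⇒ H
  [6] b1 r3: no row ⇒ E
  [7] b1 r3: had r3 ⇒ H
  [8] b1 r1: had r3 ⇒ C
  [9] b0 r2: no row ⇒ E
  [10] b3 r3: had r3 ⇒ H
  [11] b0 r3: had r2 ⇒ C
  [12] b3 r0: had r3 ⇒ C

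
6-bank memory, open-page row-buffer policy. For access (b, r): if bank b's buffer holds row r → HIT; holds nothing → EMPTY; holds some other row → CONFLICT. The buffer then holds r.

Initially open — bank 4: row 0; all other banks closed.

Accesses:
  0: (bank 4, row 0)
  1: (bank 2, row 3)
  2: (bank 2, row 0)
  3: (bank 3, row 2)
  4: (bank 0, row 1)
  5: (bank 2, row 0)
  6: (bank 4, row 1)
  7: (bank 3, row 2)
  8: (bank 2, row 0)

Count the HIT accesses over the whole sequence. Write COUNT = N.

#0 (4,0) H  (was 0)
#1 (2,3) E
#2 (2,0) C  (was 3)
#3 (3,2) E
#4 (0,1) E
#5 (2,0) H  (was 0)
#6 (4,1) C  (was 0)
#7 (3,2) H  (was 2)
#8 (2,0) H  (was 0)

COUNT = 4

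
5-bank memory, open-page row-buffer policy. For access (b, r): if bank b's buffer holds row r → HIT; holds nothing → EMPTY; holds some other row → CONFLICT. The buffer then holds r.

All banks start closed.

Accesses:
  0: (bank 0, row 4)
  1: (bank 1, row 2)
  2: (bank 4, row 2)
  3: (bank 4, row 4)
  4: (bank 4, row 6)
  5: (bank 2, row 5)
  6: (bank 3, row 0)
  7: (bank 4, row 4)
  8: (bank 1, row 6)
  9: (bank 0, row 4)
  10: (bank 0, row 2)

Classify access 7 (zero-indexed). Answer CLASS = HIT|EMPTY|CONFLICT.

CLASS = CONFLICT

step 0: bank0 None->4 [EMPTY]
step 1: bank1 None->2 [EMPTY]
step 2: bank4 None->2 [EMPTY]
step 3: bank4 2->4 [CONFLICT]
step 4: bank4 4->6 [CONFLICT]
step 5: bank2 None->5 [EMPTY]
step 6: bank3 None->0 [EMPTY]
step 7: bank4 6->4 [CONFLICT]
step 8: bank1 2->6 [CONFLICT]
step 9: bank0 4->4 [HIT]
step 10: bank0 4->2 [CONFLICT]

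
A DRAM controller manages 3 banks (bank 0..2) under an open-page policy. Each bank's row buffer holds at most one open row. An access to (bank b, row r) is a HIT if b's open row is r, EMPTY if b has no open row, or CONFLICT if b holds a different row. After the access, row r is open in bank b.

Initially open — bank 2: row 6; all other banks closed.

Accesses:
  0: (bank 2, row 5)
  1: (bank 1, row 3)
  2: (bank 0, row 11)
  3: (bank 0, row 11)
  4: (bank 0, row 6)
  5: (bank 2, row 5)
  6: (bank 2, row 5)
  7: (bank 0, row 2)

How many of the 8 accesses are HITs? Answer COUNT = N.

COUNT = 3

step 0: bank2 6->5 [CONFLICT]
step 1: bank1 None->3 [EMPTY]
step 2: bank0 None->11 [EMPTY]
step 3: bank0 11->11 [HIT]
step 4: bank0 11->6 [CONFLICT]
step 5: bank2 5->5 [HIT]
step 6: bank2 5->5 [HIT]
step 7: bank0 6->2 [CONFLICT]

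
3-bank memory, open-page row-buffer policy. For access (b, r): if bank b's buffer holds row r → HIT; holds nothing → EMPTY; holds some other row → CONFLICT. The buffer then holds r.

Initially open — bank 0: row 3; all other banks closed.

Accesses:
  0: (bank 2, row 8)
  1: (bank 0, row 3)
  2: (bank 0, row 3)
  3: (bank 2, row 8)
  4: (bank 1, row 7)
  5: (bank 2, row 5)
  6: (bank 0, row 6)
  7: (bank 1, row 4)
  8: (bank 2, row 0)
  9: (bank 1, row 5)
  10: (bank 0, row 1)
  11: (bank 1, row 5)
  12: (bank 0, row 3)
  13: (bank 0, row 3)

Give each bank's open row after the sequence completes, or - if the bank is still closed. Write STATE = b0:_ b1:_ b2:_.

0: bank 2 row 8 — prev None → EMPTY
1: bank 0 row 3 — prev 3 → HIT
2: bank 0 row 3 — prev 3 → HIT
3: bank 2 row 8 — prev 8 → HIT
4: bank 1 row 7 — prev None → EMPTY
5: bank 2 row 5 — prev 8 → CONFLICT
6: bank 0 row 6 — prev 3 → CONFLICT
7: bank 1 row 4 — prev 7 → CONFLICT
8: bank 2 row 0 — prev 5 → CONFLICT
9: bank 1 row 5 — prev 4 → CONFLICT
10: bank 0 row 1 — prev 6 → CONFLICT
11: bank 1 row 5 — prev 5 → HIT
12: bank 0 row 3 — prev 1 → CONFLICT
13: bank 0 row 3 — prev 3 → HIT

STATE = b0:3 b1:5 b2:0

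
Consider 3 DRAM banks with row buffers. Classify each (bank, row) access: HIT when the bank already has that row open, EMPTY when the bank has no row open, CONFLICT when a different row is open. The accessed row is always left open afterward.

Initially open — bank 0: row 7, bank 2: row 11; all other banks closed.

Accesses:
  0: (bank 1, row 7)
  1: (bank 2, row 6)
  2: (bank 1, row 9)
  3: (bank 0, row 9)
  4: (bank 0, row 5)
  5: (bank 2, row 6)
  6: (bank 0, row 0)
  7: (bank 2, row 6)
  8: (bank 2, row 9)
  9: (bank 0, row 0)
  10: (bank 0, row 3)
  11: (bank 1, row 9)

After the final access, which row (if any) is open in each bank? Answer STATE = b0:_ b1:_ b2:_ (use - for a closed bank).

STATE = b0:3 b1:9 b2:9

step 0: bank1 None->7 [EMPTY]
step 1: bank2 11->6 [CONFLICT]
step 2: bank1 7->9 [CONFLICT]
step 3: bank0 7->9 [CONFLICT]
step 4: bank0 9->5 [CONFLICT]
step 5: bank2 6->6 [HIT]
step 6: bank0 5->0 [CONFLICT]
step 7: bank2 6->6 [HIT]
step 8: bank2 6->9 [CONFLICT]
step 9: bank0 0->0 [HIT]
step 10: bank0 0->3 [CONFLICT]
step 11: bank1 9->9 [HIT]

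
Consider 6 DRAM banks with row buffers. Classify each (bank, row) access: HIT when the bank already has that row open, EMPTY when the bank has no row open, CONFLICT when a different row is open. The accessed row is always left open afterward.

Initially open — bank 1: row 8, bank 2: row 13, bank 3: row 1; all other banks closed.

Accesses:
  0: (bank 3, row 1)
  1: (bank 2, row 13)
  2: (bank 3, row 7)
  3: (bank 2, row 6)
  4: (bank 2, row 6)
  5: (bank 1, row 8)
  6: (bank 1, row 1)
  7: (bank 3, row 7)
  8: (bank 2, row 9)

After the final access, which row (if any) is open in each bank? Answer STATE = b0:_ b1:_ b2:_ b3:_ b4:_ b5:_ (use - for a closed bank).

step 0: bank3 1->1 [HIT]
step 1: bank2 13->13 [HIT]
step 2: bank3 1->7 [CONFLICT]
step 3: bank2 13->6 [CONFLICT]
step 4: bank2 6->6 [HIT]
step 5: bank1 8->8 [HIT]
step 6: bank1 8->1 [CONFLICT]
step 7: bank3 7->7 [HIT]
step 8: bank2 6->9 [CONFLICT]

STATE = b0:- b1:1 b2:9 b3:7 b4:- b5:-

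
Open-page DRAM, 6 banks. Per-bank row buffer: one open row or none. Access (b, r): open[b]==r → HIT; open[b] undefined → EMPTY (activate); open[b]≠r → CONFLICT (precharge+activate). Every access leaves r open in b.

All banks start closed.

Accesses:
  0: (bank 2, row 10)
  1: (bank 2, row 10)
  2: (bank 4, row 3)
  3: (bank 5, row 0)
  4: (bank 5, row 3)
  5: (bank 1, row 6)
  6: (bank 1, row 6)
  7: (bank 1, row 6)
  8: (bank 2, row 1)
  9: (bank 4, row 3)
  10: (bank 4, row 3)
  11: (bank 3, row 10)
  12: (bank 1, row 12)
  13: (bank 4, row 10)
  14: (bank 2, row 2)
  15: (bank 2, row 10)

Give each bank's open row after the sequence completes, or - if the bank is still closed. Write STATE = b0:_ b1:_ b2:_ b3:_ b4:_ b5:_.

STATE = b0:- b1:12 b2:10 b3:10 b4:10 b5:3

0: bank 2 row 10 — prev None → EMPTY
1: bank 2 row 10 — prev 10 → HIT
2: bank 4 row 3 — prev None → EMPTY
3: bank 5 row 0 — prev None → EMPTY
4: bank 5 row 3 — prev 0 → CONFLICT
5: bank 1 row 6 — prev None → EMPTY
6: bank 1 row 6 — prev 6 → HIT
7: bank 1 row 6 — prev 6 → HIT
8: bank 2 row 1 — prev 10 → CONFLICT
9: bank 4 row 3 — prev 3 → HIT
10: bank 4 row 3 — prev 3 → HIT
11: bank 3 row 10 — prev None → EMPTY
12: bank 1 row 12 — prev 6 → CONFLICT
13: bank 4 row 10 — prev 3 → CONFLICT
14: bank 2 row 2 — prev 1 → CONFLICT
15: bank 2 row 10 — prev 2 → CONFLICT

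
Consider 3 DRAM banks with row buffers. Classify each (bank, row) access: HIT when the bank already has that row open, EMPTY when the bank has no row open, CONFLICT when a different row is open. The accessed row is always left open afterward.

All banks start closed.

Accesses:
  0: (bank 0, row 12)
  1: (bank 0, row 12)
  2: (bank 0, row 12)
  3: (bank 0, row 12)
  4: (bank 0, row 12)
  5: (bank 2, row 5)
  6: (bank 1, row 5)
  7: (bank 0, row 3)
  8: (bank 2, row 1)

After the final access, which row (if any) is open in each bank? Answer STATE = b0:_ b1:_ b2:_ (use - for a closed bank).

STATE = b0:3 b1:5 b2:1

0: bank 0 row 12 — prev None → EMPTY
1: bank 0 row 12 — prev 12 → HIT
2: bank 0 row 12 — prev 12 → HIT
3: bank 0 row 12 — prev 12 → HIT
4: bank 0 row 12 — prev 12 → HIT
5: bank 2 row 5 — prev None → EMPTY
6: bank 1 row 5 — prev None → EMPTY
7: bank 0 row 3 — prev 12 → CONFLICT
8: bank 2 row 1 — prev 5 → CONFLICT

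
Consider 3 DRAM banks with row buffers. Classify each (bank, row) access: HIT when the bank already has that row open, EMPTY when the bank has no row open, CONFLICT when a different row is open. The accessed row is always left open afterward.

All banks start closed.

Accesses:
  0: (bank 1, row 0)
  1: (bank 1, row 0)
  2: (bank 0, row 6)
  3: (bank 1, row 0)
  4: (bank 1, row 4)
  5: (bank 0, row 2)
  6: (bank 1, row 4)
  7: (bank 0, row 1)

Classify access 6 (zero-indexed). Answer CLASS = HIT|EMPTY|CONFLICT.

0: bank 1 row 0 — prev None → EMPTY
1: bank 1 row 0 — prev 0 → HIT
2: bank 0 row 6 — prev None → EMPTY
3: bank 1 row 0 — prev 0 → HIT
4: bank 1 row 4 — prev 0 → CONFLICT
5: bank 0 row 2 — prev 6 → CONFLICT
6: bank 1 row 4 — prev 4 → HIT
7: bank 0 row 1 — prev 2 → CONFLICT

CLASS = HIT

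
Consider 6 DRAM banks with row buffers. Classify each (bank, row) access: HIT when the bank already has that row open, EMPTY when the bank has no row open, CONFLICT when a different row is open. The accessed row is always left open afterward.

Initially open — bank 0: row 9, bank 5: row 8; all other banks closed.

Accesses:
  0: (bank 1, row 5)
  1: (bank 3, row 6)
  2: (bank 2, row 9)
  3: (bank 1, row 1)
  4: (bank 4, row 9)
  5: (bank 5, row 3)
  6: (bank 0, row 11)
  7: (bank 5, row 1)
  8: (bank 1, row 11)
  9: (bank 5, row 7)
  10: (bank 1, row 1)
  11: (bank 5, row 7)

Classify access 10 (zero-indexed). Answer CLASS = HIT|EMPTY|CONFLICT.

step 0: bank1 None->5 [EMPTY]
step 1: bank3 None->6 [EMPTY]
step 2: bank2 None->9 [EMPTY]
step 3: bank1 5->1 [CONFLICT]
step 4: bank4 None->9 [EMPTY]
step 5: bank5 8->3 [CONFLICT]
step 6: bank0 9->11 [CONFLICT]
step 7: bank5 3->1 [CONFLICT]
step 8: bank1 1->11 [CONFLICT]
step 9: bank5 1->7 [CONFLICT]
step 10: bank1 11->1 [CONFLICT]
step 11: bank5 7->7 [HIT]

CLASS = CONFLICT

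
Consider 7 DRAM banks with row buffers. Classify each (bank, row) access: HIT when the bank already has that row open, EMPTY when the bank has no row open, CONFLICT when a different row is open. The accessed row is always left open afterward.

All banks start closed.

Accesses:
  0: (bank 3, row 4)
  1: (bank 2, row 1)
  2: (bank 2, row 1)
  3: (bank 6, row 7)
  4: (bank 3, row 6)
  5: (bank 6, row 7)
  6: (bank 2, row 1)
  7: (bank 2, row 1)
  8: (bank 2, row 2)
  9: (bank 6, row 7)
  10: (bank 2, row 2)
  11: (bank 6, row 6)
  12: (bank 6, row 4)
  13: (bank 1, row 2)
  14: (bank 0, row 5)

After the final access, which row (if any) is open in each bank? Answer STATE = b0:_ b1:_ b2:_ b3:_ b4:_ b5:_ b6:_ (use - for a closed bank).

  [0] b3 r4: no row ⇒ E
  [1] b2 r1: no row ⇒ E
  [2] b2 r1: had r1 ⇒ H
  [3] b6 r7: no row ⇒ E
  [4] b3 r6: had r4 ⇒ C
  [5] b6 r7: had r7 ⇒ H
  [6] b2 r1: had r1 ⇒ H
  [7] b2 r1: had r1 ⇒ H
  [8] b2 r2: had r1 ⇒ C
  [9] b6 r7: had r7 ⇒ H
  [10] b2 r2: had r2 ⇒ H
  [11] b6 r6: had r7 ⇒ C
  [12] b6 r4: had r6 ⇒ C
  [13] b1 r2: no row ⇒ E
  [14] b0 r5: no row ⇒ E

STATE = b0:5 b1:2 b2:2 b3:6 b4:- b5:- b6:4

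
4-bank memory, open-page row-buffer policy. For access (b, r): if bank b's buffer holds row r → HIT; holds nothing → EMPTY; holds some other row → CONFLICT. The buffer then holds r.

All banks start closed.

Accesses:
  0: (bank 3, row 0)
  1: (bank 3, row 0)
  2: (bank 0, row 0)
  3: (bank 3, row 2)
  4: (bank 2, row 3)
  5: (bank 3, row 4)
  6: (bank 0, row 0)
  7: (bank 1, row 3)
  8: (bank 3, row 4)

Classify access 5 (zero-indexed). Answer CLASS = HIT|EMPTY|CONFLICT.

CLASS = CONFLICT

0: bank 3 row 0 — prev None → EMPTY
1: bank 3 row 0 — prev 0 → HIT
2: bank 0 row 0 — prev None → EMPTY
3: bank 3 row 2 — prev 0 → CONFLICT
4: bank 2 row 3 — prev None → EMPTY
5: bank 3 row 4 — prev 2 → CONFLICT
6: bank 0 row 0 — prev 0 → HIT
7: bank 1 row 3 — prev None → EMPTY
8: bank 3 row 4 — prev 4 → HIT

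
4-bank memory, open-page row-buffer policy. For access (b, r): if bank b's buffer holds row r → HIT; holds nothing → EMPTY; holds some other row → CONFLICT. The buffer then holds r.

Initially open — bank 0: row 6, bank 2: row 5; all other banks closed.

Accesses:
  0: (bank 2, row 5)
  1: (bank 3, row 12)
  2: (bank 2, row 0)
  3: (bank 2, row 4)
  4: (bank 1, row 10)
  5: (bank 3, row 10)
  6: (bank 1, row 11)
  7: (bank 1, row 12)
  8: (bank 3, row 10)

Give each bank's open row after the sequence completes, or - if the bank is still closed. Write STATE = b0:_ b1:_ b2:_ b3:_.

  [0] b2 r5: had r5 ⇒ H
  [1] b3 r12: no row ⇒ E
  [2] b2 r0: had r5 ⇒ C
  [3] b2 r4: had r0 ⇒ C
  [4] b1 r10: no row ⇒ E
  [5] b3 r10: had r12 ⇒ C
  [6] b1 r11: had r10 ⇒ C
  [7] b1 r12: had r11 ⇒ C
  [8] b3 r10: had r10 ⇒ H

STATE = b0:6 b1:12 b2:4 b3:10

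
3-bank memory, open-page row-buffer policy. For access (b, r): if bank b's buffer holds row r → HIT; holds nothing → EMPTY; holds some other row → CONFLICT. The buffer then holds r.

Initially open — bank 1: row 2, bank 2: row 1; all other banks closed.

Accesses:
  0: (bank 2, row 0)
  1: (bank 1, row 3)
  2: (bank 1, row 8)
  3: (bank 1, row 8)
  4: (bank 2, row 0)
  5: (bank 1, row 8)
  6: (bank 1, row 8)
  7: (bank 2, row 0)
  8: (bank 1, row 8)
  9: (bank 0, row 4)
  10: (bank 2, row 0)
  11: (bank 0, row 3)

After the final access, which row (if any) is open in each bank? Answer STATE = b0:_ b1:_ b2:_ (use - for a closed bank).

step 0: bank2 1->0 [CONFLICT]
step 1: bank1 2->3 [CONFLICT]
step 2: bank1 3->8 [CONFLICT]
step 3: bank1 8->8 [HIT]
step 4: bank2 0->0 [HIT]
step 5: bank1 8->8 [HIT]
step 6: bank1 8->8 [HIT]
step 7: bank2 0->0 [HIT]
step 8: bank1 8->8 [HIT]
step 9: bank0 None->4 [EMPTY]
step 10: bank2 0->0 [HIT]
step 11: bank0 4->3 [CONFLICT]

STATE = b0:3 b1:8 b2:0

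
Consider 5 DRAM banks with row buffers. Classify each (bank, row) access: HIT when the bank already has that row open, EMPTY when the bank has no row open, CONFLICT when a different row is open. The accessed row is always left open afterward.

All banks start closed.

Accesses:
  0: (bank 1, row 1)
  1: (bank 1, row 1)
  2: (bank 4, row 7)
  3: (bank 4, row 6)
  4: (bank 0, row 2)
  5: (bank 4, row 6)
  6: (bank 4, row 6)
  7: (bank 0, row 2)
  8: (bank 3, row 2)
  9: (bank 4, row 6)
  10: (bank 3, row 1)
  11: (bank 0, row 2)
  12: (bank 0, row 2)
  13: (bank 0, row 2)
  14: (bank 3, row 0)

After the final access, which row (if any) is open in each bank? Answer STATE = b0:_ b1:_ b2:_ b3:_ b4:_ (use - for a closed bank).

STATE = b0:2 b1:1 b2:- b3:0 b4:6

step 0: bank1 None->1 [EMPTY]
step 1: bank1 1->1 [HIT]
step 2: bank4 None->7 [EMPTY]
step 3: bank4 7->6 [CONFLICT]
step 4: bank0 None->2 [EMPTY]
step 5: bank4 6->6 [HIT]
step 6: bank4 6->6 [HIT]
step 7: bank0 2->2 [HIT]
step 8: bank3 None->2 [EMPTY]
step 9: bank4 6->6 [HIT]
step 10: bank3 2->1 [CONFLICT]
step 11: bank0 2->2 [HIT]
step 12: bank0 2->2 [HIT]
step 13: bank0 2->2 [HIT]
step 14: bank3 1->0 [CONFLICT]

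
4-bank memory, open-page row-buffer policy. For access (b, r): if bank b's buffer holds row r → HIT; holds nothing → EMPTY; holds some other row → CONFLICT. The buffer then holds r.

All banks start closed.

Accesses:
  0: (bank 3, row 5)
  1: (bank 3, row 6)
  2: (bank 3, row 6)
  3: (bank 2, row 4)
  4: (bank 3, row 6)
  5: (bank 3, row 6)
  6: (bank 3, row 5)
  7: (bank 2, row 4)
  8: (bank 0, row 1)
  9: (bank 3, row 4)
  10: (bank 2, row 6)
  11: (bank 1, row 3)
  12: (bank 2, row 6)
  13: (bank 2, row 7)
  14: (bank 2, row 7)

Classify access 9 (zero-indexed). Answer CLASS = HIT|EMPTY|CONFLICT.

#0 (3,5) E
#1 (3,6) C  (was 5)
#2 (3,6) H  (was 6)
#3 (2,4) E
#4 (3,6) H  (was 6)
#5 (3,6) H  (was 6)
#6 (3,5) C  (was 6)
#7 (2,4) H  (was 4)
#8 (0,1) E
#9 (3,4) C  (was 5)
#10 (2,6) C  (was 4)
#11 (1,3) E
#12 (2,6) H  (was 6)
#13 (2,7) C  (was 6)
#14 (2,7) H  (was 7)

CLASS = CONFLICT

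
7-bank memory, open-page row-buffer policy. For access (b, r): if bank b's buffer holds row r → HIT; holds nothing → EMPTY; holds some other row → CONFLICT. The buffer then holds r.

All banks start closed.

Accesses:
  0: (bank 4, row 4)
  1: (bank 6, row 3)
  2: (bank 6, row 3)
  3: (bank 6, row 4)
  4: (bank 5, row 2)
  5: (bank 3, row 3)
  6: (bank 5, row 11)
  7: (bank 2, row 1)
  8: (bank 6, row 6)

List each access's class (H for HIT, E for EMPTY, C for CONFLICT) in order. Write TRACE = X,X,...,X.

#0 (4,4) E
#1 (6,3) E
#2 (6,3) H  (was 3)
#3 (6,4) C  (was 3)
#4 (5,2) E
#5 (3,3) E
#6 (5,11) C  (was 2)
#7 (2,1) E
#8 (6,6) C  (was 4)

TRACE = E,E,H,C,E,E,C,E,C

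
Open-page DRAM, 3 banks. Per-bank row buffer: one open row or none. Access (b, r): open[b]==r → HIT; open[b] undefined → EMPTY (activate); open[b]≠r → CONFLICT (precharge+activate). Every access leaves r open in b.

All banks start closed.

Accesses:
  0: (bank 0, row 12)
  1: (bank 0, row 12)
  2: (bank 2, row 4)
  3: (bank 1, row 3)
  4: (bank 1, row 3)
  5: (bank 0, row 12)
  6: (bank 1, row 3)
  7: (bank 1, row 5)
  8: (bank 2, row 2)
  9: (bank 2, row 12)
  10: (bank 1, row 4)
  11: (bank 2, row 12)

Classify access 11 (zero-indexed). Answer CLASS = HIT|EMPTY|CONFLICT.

CLASS = HIT

step 0: bank0 None->12 [EMPTY]
step 1: bank0 12->12 [HIT]
step 2: bank2 None->4 [EMPTY]
step 3: bank1 None->3 [EMPTY]
step 4: bank1 3->3 [HIT]
step 5: bank0 12->12 [HIT]
step 6: bank1 3->3 [HIT]
step 7: bank1 3->5 [CONFLICT]
step 8: bank2 4->2 [CONFLICT]
step 9: bank2 2->12 [CONFLICT]
step 10: bank1 5->4 [CONFLICT]
step 11: bank2 12->12 [HIT]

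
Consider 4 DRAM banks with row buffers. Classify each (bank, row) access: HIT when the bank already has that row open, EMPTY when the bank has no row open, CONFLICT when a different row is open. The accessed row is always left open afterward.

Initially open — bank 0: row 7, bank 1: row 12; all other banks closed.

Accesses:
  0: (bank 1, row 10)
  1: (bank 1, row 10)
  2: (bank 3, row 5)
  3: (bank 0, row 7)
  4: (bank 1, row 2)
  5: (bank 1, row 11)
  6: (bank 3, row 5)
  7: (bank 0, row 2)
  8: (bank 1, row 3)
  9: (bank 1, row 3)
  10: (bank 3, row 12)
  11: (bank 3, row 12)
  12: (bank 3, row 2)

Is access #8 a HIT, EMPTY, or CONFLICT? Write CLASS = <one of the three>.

0: bank 1 row 10 — prev 12 → CONFLICT
1: bank 1 row 10 — prev 10 → HIT
2: bank 3 row 5 — prev None → EMPTY
3: bank 0 row 7 — prev 7 → HIT
4: bank 1 row 2 — prev 10 → CONFLICT
5: bank 1 row 11 — prev 2 → CONFLICT
6: bank 3 row 5 — prev 5 → HIT
7: bank 0 row 2 — prev 7 → CONFLICT
8: bank 1 row 3 — prev 11 → CONFLICT
9: bank 1 row 3 — prev 3 → HIT
10: bank 3 row 12 — prev 5 → CONFLICT
11: bank 3 row 12 — prev 12 → HIT
12: bank 3 row 2 — prev 12 → CONFLICT

CLASS = CONFLICT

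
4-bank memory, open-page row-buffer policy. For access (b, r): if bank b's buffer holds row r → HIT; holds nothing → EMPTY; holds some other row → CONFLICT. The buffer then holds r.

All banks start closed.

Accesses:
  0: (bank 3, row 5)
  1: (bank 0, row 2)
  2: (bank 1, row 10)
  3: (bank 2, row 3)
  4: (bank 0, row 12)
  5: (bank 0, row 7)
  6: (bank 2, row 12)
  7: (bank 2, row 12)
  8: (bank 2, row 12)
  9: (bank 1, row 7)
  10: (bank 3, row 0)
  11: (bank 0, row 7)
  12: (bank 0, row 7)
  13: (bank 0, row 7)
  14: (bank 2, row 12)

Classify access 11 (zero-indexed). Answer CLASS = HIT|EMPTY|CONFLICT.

CLASS = HIT

  [0] b3 r5: no row ⇒ E
  [1] b0 r2: no row ⇒ E
  [2] b1 r10: no row ⇒ E
  [3] b2 r3: no row ⇒ E
  [4] b0 r12: had r2 ⇒ C
  [5] b0 r7: had r12 ⇒ C
  [6] b2 r12: had r3 ⇒ C
  [7] b2 r12: had r12 ⇒ H
  [8] b2 r12: had r12 ⇒ H
  [9] b1 r7: had r10 ⇒ C
  [10] b3 r0: had r5 ⇒ C
  [11] b0 r7: had r7 ⇒ H
  [12] b0 r7: had r7 ⇒ H
  [13] b0 r7: had r7 ⇒ H
  [14] b2 r12: had r12 ⇒ H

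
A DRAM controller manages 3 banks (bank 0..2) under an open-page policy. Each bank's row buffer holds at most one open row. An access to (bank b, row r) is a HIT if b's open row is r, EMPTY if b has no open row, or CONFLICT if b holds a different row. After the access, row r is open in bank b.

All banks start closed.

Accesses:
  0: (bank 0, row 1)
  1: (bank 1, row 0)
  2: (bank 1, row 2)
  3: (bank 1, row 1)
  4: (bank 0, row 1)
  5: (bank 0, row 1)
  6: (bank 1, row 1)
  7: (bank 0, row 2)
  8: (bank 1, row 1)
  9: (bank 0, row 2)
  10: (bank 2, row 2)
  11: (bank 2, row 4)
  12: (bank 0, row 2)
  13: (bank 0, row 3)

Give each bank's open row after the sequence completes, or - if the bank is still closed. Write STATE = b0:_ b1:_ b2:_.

STATE = b0:3 b1:1 b2:4

step 0: bank0 None->1 [EMPTY]
step 1: bank1 None->0 [EMPTY]
step 2: bank1 0->2 [CONFLICT]
step 3: bank1 2->1 [CONFLICT]
step 4: bank0 1->1 [HIT]
step 5: bank0 1->1 [HIT]
step 6: bank1 1->1 [HIT]
step 7: bank0 1->2 [CONFLICT]
step 8: bank1 1->1 [HIT]
step 9: bank0 2->2 [HIT]
step 10: bank2 None->2 [EMPTY]
step 11: bank2 2->4 [CONFLICT]
step 12: bank0 2->2 [HIT]
step 13: bank0 2->3 [CONFLICT]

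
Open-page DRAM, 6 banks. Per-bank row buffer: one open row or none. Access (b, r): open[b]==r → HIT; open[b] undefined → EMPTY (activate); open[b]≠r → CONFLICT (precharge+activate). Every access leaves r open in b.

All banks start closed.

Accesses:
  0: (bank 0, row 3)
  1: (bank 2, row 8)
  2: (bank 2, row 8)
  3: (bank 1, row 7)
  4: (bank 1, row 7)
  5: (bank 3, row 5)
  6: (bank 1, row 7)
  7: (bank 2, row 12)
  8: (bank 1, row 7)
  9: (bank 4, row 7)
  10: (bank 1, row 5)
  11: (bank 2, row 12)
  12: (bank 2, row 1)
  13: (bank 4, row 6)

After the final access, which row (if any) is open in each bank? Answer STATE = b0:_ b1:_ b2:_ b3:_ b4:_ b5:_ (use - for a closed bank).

  [0] b0 r3: no row ⇒ E
  [1] b2 r8: no row ⇒ E
  [2] b2 r8: had r8 ⇒ H
  [3] b1 r7: no row ⇒ E
  [4] b1 r7: had r7 ⇒ H
  [5] b3 r5: no row ⇒ E
  [6] b1 r7: had r7 ⇒ H
  [7] b2 r12: had r8 ⇒ C
  [8] b1 r7: had r7 ⇒ H
  [9] b4 r7: no row ⇒ E
  [10] b1 r5: had r7 ⇒ C
  [11] b2 r12: had r12 ⇒ H
  [12] b2 r1: had r12 ⇒ C
  [13] b4 r6: had r7 ⇒ C

STATE = b0:3 b1:5 b2:1 b3:5 b4:6 b5:-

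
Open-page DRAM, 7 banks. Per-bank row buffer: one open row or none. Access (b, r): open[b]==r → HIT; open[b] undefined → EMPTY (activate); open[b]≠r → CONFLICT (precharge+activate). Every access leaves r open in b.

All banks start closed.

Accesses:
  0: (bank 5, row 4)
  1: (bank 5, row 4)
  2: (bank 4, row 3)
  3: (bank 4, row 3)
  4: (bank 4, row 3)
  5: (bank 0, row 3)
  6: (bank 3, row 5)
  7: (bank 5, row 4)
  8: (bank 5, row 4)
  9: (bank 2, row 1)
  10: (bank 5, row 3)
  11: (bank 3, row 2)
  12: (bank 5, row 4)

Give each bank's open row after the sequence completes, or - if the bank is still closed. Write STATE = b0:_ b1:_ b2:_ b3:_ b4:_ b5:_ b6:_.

STATE = b0:3 b1:- b2:1 b3:2 b4:3 b5:4 b6:-

0: bank 5 row 4 — prev None → EMPTY
1: bank 5 row 4 — prev 4 → HIT
2: bank 4 row 3 — prev None → EMPTY
3: bank 4 row 3 — prev 3 → HIT
4: bank 4 row 3 — prev 3 → HIT
5: bank 0 row 3 — prev None → EMPTY
6: bank 3 row 5 — prev None → EMPTY
7: bank 5 row 4 — prev 4 → HIT
8: bank 5 row 4 — prev 4 → HIT
9: bank 2 row 1 — prev None → EMPTY
10: bank 5 row 3 — prev 4 → CONFLICT
11: bank 3 row 2 — prev 5 → CONFLICT
12: bank 5 row 4 — prev 3 → CONFLICT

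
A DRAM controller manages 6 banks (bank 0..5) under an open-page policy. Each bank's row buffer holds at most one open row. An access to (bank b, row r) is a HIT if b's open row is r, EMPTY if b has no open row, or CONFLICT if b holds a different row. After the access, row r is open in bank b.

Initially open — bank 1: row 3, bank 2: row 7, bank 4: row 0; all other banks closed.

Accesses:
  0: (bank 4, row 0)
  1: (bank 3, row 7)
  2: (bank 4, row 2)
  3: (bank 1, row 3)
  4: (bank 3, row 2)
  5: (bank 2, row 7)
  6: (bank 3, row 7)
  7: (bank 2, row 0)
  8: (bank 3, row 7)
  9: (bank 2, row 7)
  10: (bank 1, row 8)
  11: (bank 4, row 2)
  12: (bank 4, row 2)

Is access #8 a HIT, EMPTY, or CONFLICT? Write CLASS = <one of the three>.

  [0] b4 r0: had r0 ⇒ H
  [1] b3 r7: no row ⇒ E
  [2] b4 r2: had r0 ⇒ C
  [3] b1 r3: had r3 ⇒ H
  [4] b3 r2: had r7 ⇒ C
  [5] b2 r7: had r7 ⇒ H
  [6] b3 r7: had r2 ⇒ C
  [7] b2 r0: had r7 ⇒ C
  [8] b3 r7: had r7 ⇒ H
  [9] b2 r7: had r0 ⇒ C
  [10] b1 r8: had r3 ⇒ C
  [11] b4 r2: had r2 ⇒ H
  [12] b4 r2: had r2 ⇒ H

CLASS = HIT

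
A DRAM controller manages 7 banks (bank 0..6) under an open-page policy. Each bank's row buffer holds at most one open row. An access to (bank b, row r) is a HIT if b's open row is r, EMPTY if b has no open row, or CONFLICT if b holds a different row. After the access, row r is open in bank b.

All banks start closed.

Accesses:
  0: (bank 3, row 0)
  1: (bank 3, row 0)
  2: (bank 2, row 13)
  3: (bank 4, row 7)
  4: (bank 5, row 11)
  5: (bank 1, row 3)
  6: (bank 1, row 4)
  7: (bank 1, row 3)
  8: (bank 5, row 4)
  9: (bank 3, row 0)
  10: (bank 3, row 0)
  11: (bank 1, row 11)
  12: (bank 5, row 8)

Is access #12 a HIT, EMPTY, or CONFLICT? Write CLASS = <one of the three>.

CLASS = CONFLICT

step 0: bank3 None->0 [EMPTY]
step 1: bank3 0->0 [HIT]
step 2: bank2 None->13 [EMPTY]
step 3: bank4 None->7 [EMPTY]
step 4: bank5 None->11 [EMPTY]
step 5: bank1 None->3 [EMPTY]
step 6: bank1 3->4 [CONFLICT]
step 7: bank1 4->3 [CONFLICT]
step 8: bank5 11->4 [CONFLICT]
step 9: bank3 0->0 [HIT]
step 10: bank3 0->0 [HIT]
step 11: bank1 3->11 [CONFLICT]
step 12: bank5 4->8 [CONFLICT]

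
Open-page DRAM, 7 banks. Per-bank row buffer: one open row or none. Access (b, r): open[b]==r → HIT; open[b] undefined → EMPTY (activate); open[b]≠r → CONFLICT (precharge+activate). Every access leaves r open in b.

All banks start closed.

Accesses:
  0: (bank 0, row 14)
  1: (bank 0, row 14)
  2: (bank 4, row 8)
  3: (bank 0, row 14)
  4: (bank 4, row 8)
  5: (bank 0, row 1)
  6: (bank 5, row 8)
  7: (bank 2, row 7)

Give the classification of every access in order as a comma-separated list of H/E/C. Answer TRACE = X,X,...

TRACE = E,H,E,H,H,C,E,E

  [0] b0 r14: no row ⇒ E
  [1] b0 r14: had r14 ⇒ H
  [2] b4 r8: no row ⇒ E
  [3] b0 r14: had r14 ⇒ H
  [4] b4 r8: had r8 ⇒ H
  [5] b0 r1: had r14 ⇒ C
  [6] b5 r8: no row ⇒ E
  [7] b2 r7: no row ⇒ E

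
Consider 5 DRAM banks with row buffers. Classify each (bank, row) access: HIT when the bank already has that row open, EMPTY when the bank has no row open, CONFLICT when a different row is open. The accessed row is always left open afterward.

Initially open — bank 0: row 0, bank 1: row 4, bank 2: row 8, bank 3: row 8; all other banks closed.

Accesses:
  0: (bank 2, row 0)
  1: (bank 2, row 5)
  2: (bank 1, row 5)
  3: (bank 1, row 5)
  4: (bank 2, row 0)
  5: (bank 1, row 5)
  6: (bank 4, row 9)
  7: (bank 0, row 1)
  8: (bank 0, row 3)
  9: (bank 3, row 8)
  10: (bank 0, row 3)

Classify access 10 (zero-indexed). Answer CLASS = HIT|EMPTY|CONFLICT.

0: bank 2 row 0 — prev 8 → CONFLICT
1: bank 2 row 5 — prev 0 → CONFLICT
2: bank 1 row 5 — prev 4 → CONFLICT
3: bank 1 row 5 — prev 5 → HIT
4: bank 2 row 0 — prev 5 → CONFLICT
5: bank 1 row 5 — prev 5 → HIT
6: bank 4 row 9 — prev None → EMPTY
7: bank 0 row 1 — prev 0 → CONFLICT
8: bank 0 row 3 — prev 1 → CONFLICT
9: bank 3 row 8 — prev 8 → HIT
10: bank 0 row 3 — prev 3 → HIT

CLASS = HIT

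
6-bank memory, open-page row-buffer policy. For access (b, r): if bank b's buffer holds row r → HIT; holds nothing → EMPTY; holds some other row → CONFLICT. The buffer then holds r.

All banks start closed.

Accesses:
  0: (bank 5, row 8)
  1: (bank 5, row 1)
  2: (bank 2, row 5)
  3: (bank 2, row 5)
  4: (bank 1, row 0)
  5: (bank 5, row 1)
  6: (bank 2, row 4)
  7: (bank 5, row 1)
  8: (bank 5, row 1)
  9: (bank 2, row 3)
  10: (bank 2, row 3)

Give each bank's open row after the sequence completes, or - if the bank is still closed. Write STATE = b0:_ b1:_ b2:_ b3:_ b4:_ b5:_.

STATE = b0:- b1:0 b2:3 b3:- b4:- b5:1

step 0: bank5 None->8 [EMPTY]
step 1: bank5 8->1 [CONFLICT]
step 2: bank2 None->5 [EMPTY]
step 3: bank2 5->5 [HIT]
step 4: bank1 None->0 [EMPTY]
step 5: bank5 1->1 [HIT]
step 6: bank2 5->4 [CONFLICT]
step 7: bank5 1->1 [HIT]
step 8: bank5 1->1 [HIT]
step 9: bank2 4->3 [CONFLICT]
step 10: bank2 3->3 [HIT]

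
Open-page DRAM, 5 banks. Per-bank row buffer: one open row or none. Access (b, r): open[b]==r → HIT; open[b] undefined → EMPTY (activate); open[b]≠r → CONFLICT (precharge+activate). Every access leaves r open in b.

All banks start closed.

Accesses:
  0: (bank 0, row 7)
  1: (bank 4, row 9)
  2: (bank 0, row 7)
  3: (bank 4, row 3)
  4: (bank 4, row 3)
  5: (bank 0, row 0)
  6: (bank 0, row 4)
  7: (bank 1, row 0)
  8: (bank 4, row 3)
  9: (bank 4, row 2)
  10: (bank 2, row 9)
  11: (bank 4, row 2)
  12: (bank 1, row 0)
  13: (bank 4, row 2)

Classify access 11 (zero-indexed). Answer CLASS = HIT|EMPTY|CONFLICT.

CLASS = HIT

step 0: bank0 None->7 [EMPTY]
step 1: bank4 None->9 [EMPTY]
step 2: bank0 7->7 [HIT]
step 3: bank4 9->3 [CONFLICT]
step 4: bank4 3->3 [HIT]
step 5: bank0 7->0 [CONFLICT]
step 6: bank0 0->4 [CONFLICT]
step 7: bank1 None->0 [EMPTY]
step 8: bank4 3->3 [HIT]
step 9: bank4 3->2 [CONFLICT]
step 10: bank2 None->9 [EMPTY]
step 11: bank4 2->2 [HIT]
step 12: bank1 0->0 [HIT]
step 13: bank4 2->2 [HIT]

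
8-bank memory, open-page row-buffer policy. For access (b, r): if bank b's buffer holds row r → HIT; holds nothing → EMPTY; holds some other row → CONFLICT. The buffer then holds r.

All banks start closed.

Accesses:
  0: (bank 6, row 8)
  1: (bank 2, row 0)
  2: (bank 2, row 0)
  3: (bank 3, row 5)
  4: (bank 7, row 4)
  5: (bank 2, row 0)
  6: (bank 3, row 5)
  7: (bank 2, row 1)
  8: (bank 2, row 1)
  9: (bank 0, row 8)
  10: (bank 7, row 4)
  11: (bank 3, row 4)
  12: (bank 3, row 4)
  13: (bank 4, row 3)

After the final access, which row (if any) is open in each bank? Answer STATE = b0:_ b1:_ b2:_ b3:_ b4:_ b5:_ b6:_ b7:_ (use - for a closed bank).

  [0] b6 r8: no row ⇒ E
  [1] b2 r0: no row ⇒ E
  [2] b2 r0: had r0 ⇒ H
  [3] b3 r5: no row ⇒ E
  [4] b7 r4: no row ⇒ E
  [5] b2 r0: had r0 ⇒ H
  [6] b3 r5: had r5 ⇒ H
  [7] b2 r1: had r0 ⇒ C
  [8] b2 r1: had r1 ⇒ H
  [9] b0 r8: no row ⇒ E
  [10] b7 r4: had r4 ⇒ H
  [11] b3 r4: had r5 ⇒ C
  [12] b3 r4: had r4 ⇒ H
  [13] b4 r3: no row ⇒ E

STATE = b0:8 b1:- b2:1 b3:4 b4:3 b5:- b6:8 b7:4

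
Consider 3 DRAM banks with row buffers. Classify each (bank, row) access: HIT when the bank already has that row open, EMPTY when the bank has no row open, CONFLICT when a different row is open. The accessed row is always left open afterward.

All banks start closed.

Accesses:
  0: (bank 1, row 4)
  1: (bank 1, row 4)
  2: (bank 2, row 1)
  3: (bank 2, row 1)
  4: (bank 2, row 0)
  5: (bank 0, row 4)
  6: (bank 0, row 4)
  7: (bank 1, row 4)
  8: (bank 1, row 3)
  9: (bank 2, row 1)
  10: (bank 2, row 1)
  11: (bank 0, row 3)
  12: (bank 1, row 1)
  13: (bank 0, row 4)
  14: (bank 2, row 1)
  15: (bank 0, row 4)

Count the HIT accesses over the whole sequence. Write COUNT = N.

  [0] b1 r4: no row ⇒ E
  [1] b1 r4: had r4 ⇒ H
  [2] b2 r1: no row ⇒ E
  [3] b2 r1: had r1 ⇒ H
  [4] b2 r0: had r1 ⇒ C
  [5] b0 r4: no row ⇒ E
  [6] b0 r4: had r4 ⇒ H
  [7] b1 r4: had r4 ⇒ H
  [8] b1 r3: had r4 ⇒ C
  [9] b2 r1: had r0 ⇒ C
  [10] b2 r1: had r1 ⇒ H
  [11] b0 r3: had r4 ⇒ C
  [12] b1 r1: had r3 ⇒ C
  [13] b0 r4: had r3 ⇒ C
  [14] b2 r1: had r1 ⇒ H
  [15] b0 r4: had r4 ⇒ H

COUNT = 7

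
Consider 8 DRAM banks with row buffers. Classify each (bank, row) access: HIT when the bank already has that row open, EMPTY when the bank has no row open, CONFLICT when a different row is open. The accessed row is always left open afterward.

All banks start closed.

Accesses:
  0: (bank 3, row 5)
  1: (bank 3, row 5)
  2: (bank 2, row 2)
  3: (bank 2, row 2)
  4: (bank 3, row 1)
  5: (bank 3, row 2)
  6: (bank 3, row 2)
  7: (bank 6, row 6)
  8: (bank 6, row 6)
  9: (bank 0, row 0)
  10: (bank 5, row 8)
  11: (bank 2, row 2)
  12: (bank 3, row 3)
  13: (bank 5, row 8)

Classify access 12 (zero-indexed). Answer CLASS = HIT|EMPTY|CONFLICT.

CLASS = CONFLICT

step 0: bank3 None->5 [EMPTY]
step 1: bank3 5->5 [HIT]
step 2: bank2 None->2 [EMPTY]
step 3: bank2 2->2 [HIT]
step 4: bank3 5->1 [CONFLICT]
step 5: bank3 1->2 [CONFLICT]
step 6: bank3 2->2 [HIT]
step 7: bank6 None->6 [EMPTY]
step 8: bank6 6->6 [HIT]
step 9: bank0 None->0 [EMPTY]
step 10: bank5 None->8 [EMPTY]
step 11: bank2 2->2 [HIT]
step 12: bank3 2->3 [CONFLICT]
step 13: bank5 8->8 [HIT]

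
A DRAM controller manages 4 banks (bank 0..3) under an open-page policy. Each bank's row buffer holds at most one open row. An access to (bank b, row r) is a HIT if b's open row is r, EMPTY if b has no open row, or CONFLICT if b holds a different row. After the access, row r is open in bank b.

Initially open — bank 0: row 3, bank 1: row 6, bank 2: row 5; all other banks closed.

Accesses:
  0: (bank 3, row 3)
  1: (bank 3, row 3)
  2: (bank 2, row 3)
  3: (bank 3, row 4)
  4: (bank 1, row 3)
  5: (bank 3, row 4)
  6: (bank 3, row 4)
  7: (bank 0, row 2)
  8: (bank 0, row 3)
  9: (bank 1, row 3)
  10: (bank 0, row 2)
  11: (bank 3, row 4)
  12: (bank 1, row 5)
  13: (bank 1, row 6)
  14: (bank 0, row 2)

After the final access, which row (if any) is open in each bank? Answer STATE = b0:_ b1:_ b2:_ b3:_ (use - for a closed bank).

STATE = b0:2 b1:6 b2:3 b3:4

step 0: bank3 None->3 [EMPTY]
step 1: bank3 3->3 [HIT]
step 2: bank2 5->3 [CONFLICT]
step 3: bank3 3->4 [CONFLICT]
step 4: bank1 6->3 [CONFLICT]
step 5: bank3 4->4 [HIT]
step 6: bank3 4->4 [HIT]
step 7: bank0 3->2 [CONFLICT]
step 8: bank0 2->3 [CONFLICT]
step 9: bank1 3->3 [HIT]
step 10: bank0 3->2 [CONFLICT]
step 11: bank3 4->4 [HIT]
step 12: bank1 3->5 [CONFLICT]
step 13: bank1 5->6 [CONFLICT]
step 14: bank0 2->2 [HIT]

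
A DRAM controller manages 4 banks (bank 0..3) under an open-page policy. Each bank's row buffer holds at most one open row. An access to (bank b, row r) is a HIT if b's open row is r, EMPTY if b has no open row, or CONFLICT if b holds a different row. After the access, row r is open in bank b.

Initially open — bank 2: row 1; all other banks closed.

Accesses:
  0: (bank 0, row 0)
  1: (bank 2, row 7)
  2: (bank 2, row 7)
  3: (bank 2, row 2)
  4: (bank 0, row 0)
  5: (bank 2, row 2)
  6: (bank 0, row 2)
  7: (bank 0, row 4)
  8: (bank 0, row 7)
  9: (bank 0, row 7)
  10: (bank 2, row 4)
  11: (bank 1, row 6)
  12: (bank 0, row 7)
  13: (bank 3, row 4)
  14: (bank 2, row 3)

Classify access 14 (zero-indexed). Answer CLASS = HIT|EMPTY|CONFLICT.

CLASS = CONFLICT

0: bank 0 row 0 — prev None → EMPTY
1: bank 2 row 7 — prev 1 → CONFLICT
2: bank 2 row 7 — prev 7 → HIT
3: bank 2 row 2 — prev 7 → CONFLICT
4: bank 0 row 0 — prev 0 → HIT
5: bank 2 row 2 — prev 2 → HIT
6: bank 0 row 2 — prev 0 → CONFLICT
7: bank 0 row 4 — prev 2 → CONFLICT
8: bank 0 row 7 — prev 4 → CONFLICT
9: bank 0 row 7 — prev 7 → HIT
10: bank 2 row 4 — prev 2 → CONFLICT
11: bank 1 row 6 — prev None → EMPTY
12: bank 0 row 7 — prev 7 → HIT
13: bank 3 row 4 — prev None → EMPTY
14: bank 2 row 3 — prev 4 → CONFLICT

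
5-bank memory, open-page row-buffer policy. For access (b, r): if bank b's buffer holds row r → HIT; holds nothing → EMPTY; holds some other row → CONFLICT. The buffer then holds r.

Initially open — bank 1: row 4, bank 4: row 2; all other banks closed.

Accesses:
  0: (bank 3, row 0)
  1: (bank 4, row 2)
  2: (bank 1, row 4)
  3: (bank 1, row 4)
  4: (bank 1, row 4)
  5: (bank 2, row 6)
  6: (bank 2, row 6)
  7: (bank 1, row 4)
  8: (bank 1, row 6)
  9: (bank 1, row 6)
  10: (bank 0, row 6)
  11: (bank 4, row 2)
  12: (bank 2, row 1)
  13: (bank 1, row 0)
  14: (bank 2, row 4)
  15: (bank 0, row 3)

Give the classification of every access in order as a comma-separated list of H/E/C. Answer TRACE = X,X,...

TRACE = E,H,H,H,H,E,H,H,C,H,E,H,C,C,C,C

0: bank 3 row 0 — prev None → EMPTY
1: bank 4 row 2 — prev 2 → HIT
2: bank 1 row 4 — prev 4 → HIT
3: bank 1 row 4 — prev 4 → HIT
4: bank 1 row 4 — prev 4 → HIT
5: bank 2 row 6 — prev None → EMPTY
6: bank 2 row 6 — prev 6 → HIT
7: bank 1 row 4 — prev 4 → HIT
8: bank 1 row 6 — prev 4 → CONFLICT
9: bank 1 row 6 — prev 6 → HIT
10: bank 0 row 6 — prev None → EMPTY
11: bank 4 row 2 — prev 2 → HIT
12: bank 2 row 1 — prev 6 → CONFLICT
13: bank 1 row 0 — prev 6 → CONFLICT
14: bank 2 row 4 — prev 1 → CONFLICT
15: bank 0 row 3 — prev 6 → CONFLICT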